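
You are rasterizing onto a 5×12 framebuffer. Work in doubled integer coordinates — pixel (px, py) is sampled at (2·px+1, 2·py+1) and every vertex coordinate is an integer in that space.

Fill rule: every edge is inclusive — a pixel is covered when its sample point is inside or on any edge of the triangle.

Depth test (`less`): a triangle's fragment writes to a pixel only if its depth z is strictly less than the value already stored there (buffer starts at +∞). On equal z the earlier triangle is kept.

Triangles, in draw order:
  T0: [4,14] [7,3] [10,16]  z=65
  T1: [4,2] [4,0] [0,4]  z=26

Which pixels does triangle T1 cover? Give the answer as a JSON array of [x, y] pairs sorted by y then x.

T0:
  2·area = 72
  edge (4, 14)→(7, 3): d=(3,-11) inclusive
  edge (7, 3)→(10, 16): d=(3,13) inclusive
  edge (10, 16)→(4, 14): d=(-6,-2) inclusive
    (3,1)@(7, 3): e=[0,0,72] → #  [on edge]
    (4,1)@(9, 3): e=[22,-26,76] → ·
    (3,2)@(7, 5): e=[6,6,60] → #
    (4,2)@(9, 5): e=[28,-20,64] → ·
    (3,3)@(7, 7): e=[12,12,48] → #
    (4,3)@(9, 7): e=[34,-14,52] → ·
    (3,4)@(7, 9): e=[18,18,36] → #
    (4,4)@(9, 9): e=[40,-8,40] → ·
    (2,5)@(5, 11): e=[2,50,20] → #
    (4,5)@(9, 11): e=[46,-2,28] → ·
    (0,6)@(1, 13): e=[-36,108,0] → ·  [on edge]
    (2,6)@(5, 13): e=[8,56,8] → #
    (3,7)@(7, 15): e=[36,36,0] → #  [on edge]
  covered (11 px):
    · · · · ·
    · · · # ·
    · · · # ·
    · · · # ·
    · · · # ·
    · · # # ·
    · · # # #
    · · · # #
    · · · · ·
    · · · · ·
    · · · · ·
    · · · · ·
T1:
  2·area = 8  (B↔C swapped to make it positive)
  edge (4, 2)→(0, 4): d=(-4,2) inclusive
  edge (0, 4)→(4, 0): d=(4,-4) inclusive
  edge (4, 0)→(4, 2): d=(0,2) inclusive
    (1,0)@(3, 1): e=[6,0,2] → #  [on edge]
    (2,0)@(5, 1): e=[2,8,-2] → ·
    (0,1)@(1, 3): e=[2,0,6] → #  [on edge]
    (1,1)@(3, 3): e=[-2,8,2] → ·
    (0,2)@(1, 5): e=[-6,8,6] → ·
  covered (2 px):
    · # · · ·
    # · · · ·
    · · · · ·
    · · · · ·
    · · · · ·
    · · · · ·
    · · · · ·
    · · · · ·
    · · · · ·
    · · · · ·
    · · · · ·
    · · · · ·

Final: [[1,0],[0,1]]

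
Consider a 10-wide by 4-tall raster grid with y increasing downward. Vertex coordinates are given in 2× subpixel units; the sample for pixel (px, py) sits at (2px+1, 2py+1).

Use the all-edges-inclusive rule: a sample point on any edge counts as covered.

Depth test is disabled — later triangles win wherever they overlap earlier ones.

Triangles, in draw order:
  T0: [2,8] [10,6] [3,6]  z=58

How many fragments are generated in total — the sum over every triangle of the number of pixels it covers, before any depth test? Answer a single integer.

T0:
  2·area = 14  (B↔C swapped to make it positive)
  edge (2, 8)→(3, 6): d=(1,-2) inclusive
  edge (3, 6)→(10, 6): d=(7,0) inclusive
  edge (10, 6)→(2, 8): d=(-8,2) inclusive
    (1,3)@(3, 7): e=[1,7,6] → X
    (2,3)@(5, 7): e=[5,7,2] → X
    (3,3)@(7, 7): e=[9,7,-2] → .
  covered (2 px):
    . . . . . . . . . .
    . . . . . . . . . .
    . . . . . . . . . .
    . X X . . . . . . .

Result: 2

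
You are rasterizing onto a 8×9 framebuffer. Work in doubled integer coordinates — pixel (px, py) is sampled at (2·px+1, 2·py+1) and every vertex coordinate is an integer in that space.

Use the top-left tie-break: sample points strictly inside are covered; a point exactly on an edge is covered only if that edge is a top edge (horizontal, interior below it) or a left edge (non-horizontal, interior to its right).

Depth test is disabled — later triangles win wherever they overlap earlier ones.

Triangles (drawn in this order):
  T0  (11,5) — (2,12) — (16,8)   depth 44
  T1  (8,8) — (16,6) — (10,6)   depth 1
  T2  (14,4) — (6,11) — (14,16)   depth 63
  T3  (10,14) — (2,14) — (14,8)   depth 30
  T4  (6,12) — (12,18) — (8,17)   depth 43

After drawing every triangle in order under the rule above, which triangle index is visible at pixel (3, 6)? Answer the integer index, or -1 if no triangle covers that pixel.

T0:
  2·area = 62  (B↔C swapped to make it positive)
  edge (11, 5)→(16, 8): d=(5,3) right/bottom  bias=-1
  edge (16, 8)→(2, 12): d=(-14,4) right/bottom  bias=-1
  edge (2, 12)→(11, 5): d=(9,-7) top-left  bias=+0
    (5,2)@(11, 5): e=[0,62,0] → ·  [on edge]
    (4,3)@(9, 7): e=[16,42,4] → █
    (5,3)@(11, 7): e=[10,34,18] → █
    (6,3)@(13, 7): e=[4,26,32] → █
    (7,3)@(15, 7): e=[-2,18,46] → ·
    (3,4)@(7, 9): e=[32,22,8] → █
    (6,4)@(13, 9): e=[14,-2,50] → ·
    (2,5)@(5, 11): e=[48,2,12] → █
    (3,5)@(7, 11): e=[42,-6,26] → ·
    (4,5)@(9, 11): e=[36,-14,40] → ·
    (5,5)@(11, 11): e=[30,-22,54] → ·
    (2,6)@(5, 13): e=[58,-26,30] → ·
  covered (7 px):
    · · · · · · · ·
    · · · · · · · ·
    · · · · · · · ·
    · · · · █ █ █ ·
    · · · █ █ █ · ·
    · · █ · · · · ·
    · · · · · · · ·
    · · · · · · · ·
    · · · · · · · ·
T1:
  2·area = 12  (B↔C swapped to make it positive)
  edge (8, 8)→(10, 6): d=(2,-2) top-left  bias=+0
  edge (10, 6)→(16, 6): d=(6,0) top-left  bias=+0
  edge (16, 6)→(8, 8): d=(-8,2) right/bottom  bias=-1
    (7,0)@(15, 1): e=[0,-30,42] → ·  [on edge]
    (6,1)@(13, 3): e=[0,-18,30] → ·  [on edge]
    (5,2)@(11, 5): e=[0,-6,18] → ·  [on edge]
    (4,3)@(9, 7): e=[0,6,6] → █  [on edge]
    (5,3)@(11, 7): e=[4,6,2] → █
    (6,3)@(13, 7): e=[8,6,-2] → ·
    (3,4)@(7, 9): e=[0,18,-6] → ·  [on edge]
    (4,4)@(9, 9): e=[4,18,-10] → ·
    (5,4)@(11, 9): e=[8,18,-14] → ·
    (2,5)@(5, 11): e=[0,30,-18] → ·  [on edge]
    (1,6)@(3, 13): e=[0,42,-30] → ·  [on edge]
    (0,7)@(1, 15): e=[0,54,-42] → ·  [on edge]
  covered (2 px):
    · · · · · · · ·
    · · · · · · · ·
    · · · · · · · ·
    · · · · █ █ · ·
    · · · · · · · ·
    · · · · · · · ·
    · · · · · · · ·
    · · · · · · · ·
    · · · · · · · ·
T2:
  2·area = 96  (B↔C swapped to make it positive)
  edge (14, 4)→(14, 16): d=(0,12) right/bottom  bias=-1
  edge (14, 16)→(6, 11): d=(-8,-5) top-left  bias=+0
  edge (6, 11)→(14, 4): d=(8,-7) top-left  bias=+0
    (6,2)@(13, 5): e=[12,83,1] → █
    (7,2)@(15, 5): e=[-12,93,15] → ·
    (5,3)@(11, 7): e=[36,57,3] → █
    (7,3)@(15, 7): e=[-12,77,31] → ·
    (4,4)@(9, 9): e=[60,31,5] → █
    (7,4)@(15, 9): e=[-12,61,47] → ·
    (3,5)@(7, 11): e=[84,5,7] → █
    (7,5)@(15, 11): e=[-12,45,63] → ·
    (3,6)@(7, 13): e=[84,-11,23] → ·
    (4,6)@(9, 13): e=[60,-1,37] → ·
    (5,6)@(11, 13): e=[36,9,51] → █
    (7,6)@(15, 13): e=[-12,29,79] → ·
  covered (13 px):
    · · · · · · · ·
    · · · · · · · ·
    · · · · · · █ ·
    · · · · · █ █ ·
    · · · · █ █ █ ·
    · · · █ █ █ █ ·
    · · · · · █ █ ·
    · · · · · · █ ·
    · · · · · · · ·
T3:
  2·area = 48
  edge (10, 14)→(2, 14): d=(-8,0) right/bottom  bias=-1
  edge (2, 14)→(14, 8): d=(12,-6) top-left  bias=+0
  edge (14, 8)→(10, 14): d=(-4,6) right/bottom  bias=-1
    (6,4)@(13, 9): e=[40,6,2] → █
    (7,4)@(15, 9): e=[40,18,-10] → ·
    (4,5)@(9, 11): e=[24,6,18] → █
    (5,5)@(11, 11): e=[24,18,6] → █
    (6,5)@(13, 11): e=[24,30,-6] → ·
    (2,6)@(5, 13): e=[8,6,34] → █
    (3,6)@(7, 13): e=[8,18,22] → █
    (5,6)@(11, 13): e=[8,42,-2] → ·
    (2,7)@(5, 15): e=[-8,30,26] → ·
    (3,7)@(7, 15): e=[-8,42,14] → ·
    (4,7)@(9, 15): e=[-8,54,2] → ·
  covered (6 px):
    · · · · · · · ·
    · · · · · · · ·
    · · · · · · · ·
    · · · · · · · ·
    · · · · · · █ ·
    · · · · █ █ · ·
    · · █ █ █ · · ·
    · · · · · · · ·
    · · · · · · · ·
T4:
  2·area = 18
  edge (6, 12)→(12, 18): d=(6,6) right/bottom  bias=-1
  edge (12, 18)→(8, 17): d=(-4,-1) top-left  bias=+0
  edge (8, 17)→(6, 12): d=(-2,-5) top-left  bias=+0
    (0,3)@(1, 7): e=[0,33,-15] → ·  [on edge]
    (1,4)@(3, 9): e=[0,27,-9] → ·  [on edge]
    (2,5)@(5, 11): e=[0,21,-3] → ·  [on edge]
    (3,6)@(7, 13): e=[0,15,3] → ·  [on edge]
    (4,7)@(9, 15): e=[0,9,9] → ·  [on edge]
    (4,8)@(9, 17): e=[12,1,5] → █
    (5,8)@(11, 17): e=[0,3,15] → ·  [on edge]
  covered (1 px):
    · · · · · · · ·
    · · · · · · · ·
    · · · · · · · ·
    · · · · · · · ·
    · · · · · · · ·
    · · · · · · · ·
    · · · · · · · ·
    · · · · · · · ·
    · · · · █ · · ·

Z-buffer (winner per pixel, '.' = empty):
  . . . . . . . .
  . . . . . . . .
  . . . . . . 2 .
  . . . . 1 2 2 .
  . . . 0 2 2 3 .
  . . 0 2 3 3 2 .
  . . 3 3 3 2 2 .
  . . . . . . 2 .
  . . . . 4 . . .

Result: 3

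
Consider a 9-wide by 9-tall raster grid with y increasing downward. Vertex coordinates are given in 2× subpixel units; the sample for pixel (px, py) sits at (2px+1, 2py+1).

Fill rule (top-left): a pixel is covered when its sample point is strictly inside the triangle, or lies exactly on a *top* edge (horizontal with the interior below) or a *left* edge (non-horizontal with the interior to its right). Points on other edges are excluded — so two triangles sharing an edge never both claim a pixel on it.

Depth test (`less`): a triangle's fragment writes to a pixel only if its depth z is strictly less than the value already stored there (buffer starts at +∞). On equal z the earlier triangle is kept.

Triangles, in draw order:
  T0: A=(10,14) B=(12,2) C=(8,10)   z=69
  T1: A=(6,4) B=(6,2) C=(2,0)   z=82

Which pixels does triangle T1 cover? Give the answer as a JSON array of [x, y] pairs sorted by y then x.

T0:
  2·area = 32  (B↔C swapped to make it positive)
  edge (10, 14)→(8, 10): d=(-2,-4) top-left  bias=+0
  edge (8, 10)→(12, 2): d=(4,-8) top-left  bias=+0
  edge (12, 2)→(10, 14): d=(-2,12) right/bottom  bias=-1
    (5,2)@(11, 5): e=[22,4,6] → X
    (6,2)@(13, 5): e=[30,20,-18] → .
    (5,3)@(11, 7): e=[18,12,2] → X
    (6,3)@(13, 7): e=[26,28,-22] → .
    (4,4)@(9, 9): e=[6,4,22] → X
    (5,4)@(11, 9): e=[14,20,-2] → .
    (4,5)@(9, 11): e=[2,12,18] → X
    (5,5)@(11, 11): e=[10,28,-6] → .
    (4,6)@(9, 13): e=[-2,20,14] → .
  covered (4 px):
    . . . . . . . . .
    . . . . . . . . .
    . . . . . X . . .
    . . . . . X . . .
    . . . . X . . . .
    . . . . X . . . .
    . . . . . . . . .
    . . . . . . . . .
    . . . . . . . . .
T1:
  2·area = 8  (B↔C swapped to make it positive)
  edge (6, 4)→(2, 0): d=(-4,-4) top-left  bias=+0
  edge (2, 0)→(6, 2): d=(4,2) right/bottom  bias=-1
  edge (6, 2)→(6, 4): d=(0,2) right/bottom  bias=-1
    (1,0)@(3, 1): e=[0,2,6] → X  [on edge]
    (2,0)@(5, 1): e=[8,-2,2] → .
    (1,1)@(3, 3): e=[-8,10,6] → .
    (2,1)@(5, 3): e=[0,6,2] → X  [on edge]
    (3,1)@(7, 3): e=[8,2,-2] → .
    (2,2)@(5, 5): e=[-8,14,2] → .
    (3,2)@(7, 5): e=[0,10,-2] → .  [on edge]
    (4,3)@(9, 7): e=[0,14,-6] → .  [on edge]
    (5,4)@(11, 9): e=[0,18,-10] → .  [on edge]
    (6,5)@(13, 11): e=[0,22,-14] → .  [on edge]
    (7,6)@(15, 13): e=[0,26,-18] → .  [on edge]
    (8,7)@(17, 15): e=[0,30,-22] → .  [on edge]
  covered (2 px):
    . X . . . . . . .
    . . X . . . . . .
    . . . . . . . . .
    . . . . . . . . .
    . . . . . . . . .
    . . . . . . . . .
    . . . . . . . . .
    . . . . . . . . .
    . . . . . . . . .

Final: [[1,0],[2,1]]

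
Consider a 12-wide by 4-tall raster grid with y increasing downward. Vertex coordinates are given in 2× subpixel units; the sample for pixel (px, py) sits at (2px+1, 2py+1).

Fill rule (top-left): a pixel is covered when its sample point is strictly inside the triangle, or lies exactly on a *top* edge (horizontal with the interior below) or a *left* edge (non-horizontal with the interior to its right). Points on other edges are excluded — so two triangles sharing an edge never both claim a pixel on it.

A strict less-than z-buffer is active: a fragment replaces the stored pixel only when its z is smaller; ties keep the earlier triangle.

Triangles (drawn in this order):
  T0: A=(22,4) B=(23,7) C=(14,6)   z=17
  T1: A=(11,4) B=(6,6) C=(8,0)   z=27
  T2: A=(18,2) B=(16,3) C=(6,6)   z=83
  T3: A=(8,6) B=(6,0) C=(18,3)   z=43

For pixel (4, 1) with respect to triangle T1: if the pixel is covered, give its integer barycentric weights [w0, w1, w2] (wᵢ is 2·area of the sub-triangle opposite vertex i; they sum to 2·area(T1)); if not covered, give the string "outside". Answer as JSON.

T0:
  2·area = 26
  edge (22, 4)→(23, 7): d=(1,3) right/bottom  bias=-1
  edge (23, 7)→(14, 6): d=(-9,-1) top-left  bias=+0
  edge (14, 6)→(22, 4): d=(8,-2) top-left  bias=+0
    (10,0)@(21, 1): e=[0,52,-26] → ·  [on edge]
    (2,2)@(5, 5): e=[52,0,-26] → ·  [on edge]
    (9,2)@(19, 5): e=[10,14,2] → #
    (10,2)@(21, 5): e=[4,16,6] → #
    (11,2)@(23, 5): e=[-2,18,10] → ·
    (9,3)@(19, 7): e=[12,-4,18] → ·
    (10,3)@(21, 7): e=[6,-2,22] → ·
    (11,3)@(23, 7): e=[0,0,26] → ·  [on edge]
  covered (2 px):
    · · · · · · · · · · · ·
    · · · · · · · · · · · ·
    · · · · · · · · · # # ·
    · · · · · · · · · · · ·
T1:
  2·area = 26
  edge (11, 4)→(6, 6): d=(-5,2) right/bottom  bias=-1
  edge (6, 6)→(8, 0): d=(2,-6) top-left  bias=+0
  edge (8, 0)→(11, 4): d=(3,4) right/bottom  bias=-1
    (3,1)@(7, 3): e=[13,0,13] → #  [on edge]
    (4,1)@(9, 3): e=[9,12,5] → #
    (5,1)@(11, 3): e=[5,24,-3] → ·
    (3,2)@(7, 5): e=[3,4,19] → #
    (4,2)@(9, 5): e=[-1,16,11] → ·
    (3,3)@(7, 7): e=[-7,8,25] → ·
  covered (3 px):
    · · · · · · · · · · · ·
    · · · # # · · · · · · ·
    · · · # · · · · · · · ·
    · · · · · · · · · · · ·
T2:
  2·area = 4
  edge (18, 2)→(16, 3): d=(-2,1) right/bottom  bias=-1
  edge (16, 3)→(6, 6): d=(-10,3) right/bottom  bias=-1
  edge (6, 6)→(18, 2): d=(12,-4) top-left  bias=+0
    (10,0)@(21, 1): e=[-1,5,0] → ·  [on edge]
    (7,1)@(15, 3): e=[1,3,0] → #  [on edge]
    (8,1)@(17, 3): e=[-1,-3,8] → ·
    (4,2)@(9, 5): e=[3,1,0] → #  [on edge]
    (5,2)@(11, 5): e=[1,-5,8] → ·
    (7,2)@(15, 5): e=[-3,-17,24] → ·
    (1,3)@(3, 7): e=[5,-1,0] → ·  [on edge]
    (4,3)@(9, 7): e=[-1,-19,24] → ·
  covered (2 px):
    · · · · · · · · · · · ·
    · · · · · · · # · · · ·
    · · · · # · · · · · · ·
    · · · · · · · · · · · ·
T3:
  2·area = 66
  edge (8, 6)→(6, 0): d=(-2,-6) top-left  bias=+0
  edge (6, 0)→(18, 3): d=(12,3) right/bottom  bias=-1
  edge (18, 3)→(8, 6): d=(-10,3) right/bottom  bias=-1
    (3,0)@(7, 1): e=[4,9,53] → #
    (4,0)@(9, 1): e=[16,3,47] → #
    (5,0)@(11, 1): e=[28,-3,41] → ·
    (3,1)@(7, 3): e=[0,33,33] → #  [on edge]
    (5,1)@(11, 3): e=[24,21,21] → #
    (6,1)@(13, 3): e=[36,15,15] → #
    (7,1)@(15, 3): e=[48,9,9] → #
    (8,1)@(17, 3): e=[60,3,3] → #
    (9,1)@(19, 3): e=[72,-3,-3] → ·
    (3,2)@(7, 5): e=[-4,57,13] → ·
    (4,2)@(9, 5): e=[8,51,7] → #
    (6,2)@(13, 5): e=[32,39,-5] → ·
  covered (10 px):
    · · · # # · · · · · · ·
    · · · # # # # # # · · ·
    · · · · # # · · · · · ·
    · · · · · · · · · · · ·

Final: [12,5,9]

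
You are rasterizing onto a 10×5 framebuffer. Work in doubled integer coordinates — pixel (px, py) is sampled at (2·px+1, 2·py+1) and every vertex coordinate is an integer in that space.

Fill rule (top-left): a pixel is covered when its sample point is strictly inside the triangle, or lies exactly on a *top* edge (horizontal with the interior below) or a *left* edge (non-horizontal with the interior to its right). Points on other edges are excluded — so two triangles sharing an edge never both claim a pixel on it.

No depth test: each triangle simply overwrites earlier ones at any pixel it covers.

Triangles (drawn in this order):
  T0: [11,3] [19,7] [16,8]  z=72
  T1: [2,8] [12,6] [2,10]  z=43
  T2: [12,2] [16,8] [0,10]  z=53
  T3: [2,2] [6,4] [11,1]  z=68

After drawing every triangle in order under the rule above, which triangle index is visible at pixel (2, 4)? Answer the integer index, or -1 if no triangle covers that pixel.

T0:
  2·area = 20
  edge (11, 3)→(19, 7): d=(8,4) right/bottom  bias=-1
  edge (19, 7)→(16, 8): d=(-3,1) right/bottom  bias=-1
  edge (16, 8)→(11, 3): d=(-5,-5) top-left  bias=+0
    (3,0)@(7, 1): e=[0,30,-10] → ·  [on edge]
    (4,0)@(9, 1): e=[-8,28,0] → ·  [on edge]
    (5,1)@(11, 3): e=[0,20,0] → ·  [on edge]
    (6,2)@(13, 5): e=[8,12,0] → █  [on edge]
    (7,2)@(15, 5): e=[0,10,10] → ·  [on edge]
    (6,3)@(13, 7): e=[24,6,-10] → ·
    (7,3)@(15, 7): e=[16,4,0] → █  [on edge]
    (8,3)@(17, 7): e=[8,2,10] → █
    (9,3)@(19, 7): e=[0,0,20] → ·  [on edge]
    (6,4)@(13, 9): e=[40,0,-20] → ·  [on edge]
    (7,4)@(15, 9): e=[32,-2,-10] → ·
    (8,4)@(17, 9): e=[24,-4,0] → ·  [on edge]
  covered (3 px):
    · · · · · · · · · ·
    · · · · · · · · · ·
    · · · · · · █ · · ·
    · · · · · · · █ █ ·
    · · · · · · · · · ·
T1:
  2·area = 20
  edge (2, 8)→(12, 6): d=(10,-2) top-left  bias=+0
  edge (12, 6)→(2, 10): d=(-10,4) right/bottom  bias=-1
  edge (2, 10)→(2, 8): d=(0,-2) top-left  bias=+0
    (8,2)@(17, 5): e=[0,-10,30] → ·  [on edge]
    (3,3)@(7, 7): e=[0,10,10] → █  [on edge]
    (4,3)@(9, 7): e=[4,2,14] → █
    (5,3)@(11, 7): e=[8,-6,18] → ·
    (1,4)@(3, 9): e=[12,6,2] → █
    (2,4)@(5, 9): e=[16,-2,6] → ·
    (3,4)@(7, 9): e=[20,-10,10] → ·
    (4,4)@(9, 9): e=[24,-18,14] → ·
  covered (3 px):
    · · · · · · · · · ·
    · · · · · · · · · ·
    · · · · · · · · · ·
    · · · █ █ · · · · ·
    · █ · · · · · · · ·
T2:
  2·area = 104
  edge (12, 2)→(16, 8): d=(4,6) right/bottom  bias=-1
  edge (16, 8)→(0, 10): d=(-16,2) right/bottom  bias=-1
  edge (0, 10)→(12, 2): d=(12,-8) top-left  bias=+0
    (5,1)@(11, 3): e=[10,90,4] → █
    (6,1)@(13, 3): e=[-2,86,20] → ·
    (4,2)@(9, 5): e=[30,62,12] → █
    (6,2)@(13, 5): e=[6,54,44] → █
    (7,2)@(15, 5): e=[-6,50,60] → ·
    (2,3)@(5, 7): e=[62,38,4] → █
    (3,3)@(7, 7): e=[50,34,20] → █
    (7,3)@(15, 7): e=[2,18,84] → █
    (8,3)@(17, 7): e=[-10,14,100] → ·
    (1,4)@(3, 9): e=[82,10,12] → █
    (4,4)@(9, 9): e=[46,-2,60] → ·
    (5,4)@(11, 9): e=[34,-6,76] → ·
  covered (13 px):
    · · · · · · · · · ·
    · · · · · █ · · · ·
    · · · · █ █ █ · · ·
    · · █ █ █ █ █ █ · ·
    · █ █ █ · · · · · ·
T3:
  2·area = 22  (B↔C swapped to make it positive)
  edge (2, 2)→(11, 1): d=(9,-1) top-left  bias=+0
  edge (11, 1)→(6, 4): d=(-5,3) right/bottom  bias=-1
  edge (6, 4)→(2, 2): d=(-4,-2) top-left  bias=+0
    (5,0)@(11, 1): e=[0,0,22] → ·  [on edge]
    (2,1)@(5, 3): e=[12,8,2] → █
    (3,1)@(7, 3): e=[14,2,6] → █
    (4,1)@(9, 3): e=[16,-4,10] → ·
    (2,2)@(5, 5): e=[30,-2,-6] → ·
    (3,2)@(7, 5): e=[32,-8,-2] → ·
    (0,3)@(1, 7): e=[44,0,-22] → ·  [on edge]
  covered (2 px):
    · · · · · · · · · ·
    · · █ █ · · · · · ·
    · · · · · · · · · ·
    · · · · · · · · · ·
    · · · · · · · · · ·

Z-buffer (winner per pixel, '.' = empty):
  . . . . . . . . . .
  . . 3 3 . 2 . . . .
  . . . . 2 2 2 . . .
  . . 2 2 2 2 2 2 0 .
  . 2 2 2 . . . . . .

Final: 2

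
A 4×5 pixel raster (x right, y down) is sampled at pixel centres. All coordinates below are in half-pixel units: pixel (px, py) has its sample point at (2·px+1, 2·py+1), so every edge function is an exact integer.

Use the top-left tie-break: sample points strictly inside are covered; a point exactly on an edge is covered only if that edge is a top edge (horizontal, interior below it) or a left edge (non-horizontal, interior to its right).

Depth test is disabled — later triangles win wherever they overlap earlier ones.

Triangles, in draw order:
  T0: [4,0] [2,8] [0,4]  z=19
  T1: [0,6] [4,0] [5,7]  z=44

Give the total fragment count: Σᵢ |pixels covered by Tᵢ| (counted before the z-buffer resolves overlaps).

T0:
  2·area = 24
  edge (4, 0)→(2, 8): d=(-2,8) right/bottom  bias=-1
  edge (2, 8)→(0, 4): d=(-2,-4) top-left  bias=+0
  edge (0, 4)→(4, 0): d=(4,-4) top-left  bias=+0
    (1,0)@(3, 1): e=[6,18,0] → X  [on edge]
    (2,0)@(5, 1): e=[-10,26,8] → .
    (0,1)@(1, 3): e=[18,6,0] → X  [on edge]
    (2,1)@(5, 3): e=[-14,22,16] → .
    (0,2)@(1, 5): e=[14,2,8] → X
    (1,2)@(3, 5): e=[-2,10,16] → .
    (0,3)@(1, 7): e=[10,-2,16] → .
  covered (4 px):
    . X . .
    X X . .
    X . . .
    . . . .
    . . . .
T1:
  2·area = 34
  edge (0, 6)→(4, 0): d=(4,-6) top-left  bias=+0
  edge (4, 0)→(5, 7): d=(1,7) right/bottom  bias=-1
  edge (5, 7)→(0, 6): d=(-5,-1) top-left  bias=+0
    (1,1)@(3, 3): e=[6,10,18] → X
    (2,1)@(5, 3): e=[18,-4,20] → .
    (0,2)@(1, 5): e=[2,26,6] → X
    (2,2)@(5, 5): e=[26,-2,10] → .
    (0,3)@(1, 7): e=[10,28,-4] → .
    (1,3)@(3, 7): e=[22,14,-2] → .
    (2,3)@(5, 7): e=[34,0,0] → .  [on edge]
  covered (3 px):
    . . . .
    . X . .
    X X . .
    . . . .
    . . . .

Result: 7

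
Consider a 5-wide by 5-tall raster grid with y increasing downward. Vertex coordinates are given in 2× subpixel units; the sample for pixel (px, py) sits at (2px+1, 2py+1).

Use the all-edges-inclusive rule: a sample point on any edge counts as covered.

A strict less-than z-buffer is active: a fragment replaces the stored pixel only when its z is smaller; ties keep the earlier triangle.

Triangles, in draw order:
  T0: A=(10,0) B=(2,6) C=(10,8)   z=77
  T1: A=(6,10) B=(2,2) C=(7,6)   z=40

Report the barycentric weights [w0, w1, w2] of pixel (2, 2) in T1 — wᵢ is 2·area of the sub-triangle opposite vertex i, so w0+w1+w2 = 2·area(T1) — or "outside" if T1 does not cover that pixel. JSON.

T0:
  2·area = 64  (B↔C swapped to make it positive)
  edge (10, 0)→(10, 8): d=(0,8) inclusive
  edge (10, 8)→(2, 6): d=(-8,-2) inclusive
  edge (2, 6)→(10, 0): d=(8,-6) inclusive
    (4,0)@(9, 1): e=[8,54,2] → █
    (3,1)@(7, 3): e=[24,34,6] → █
    (2,2)@(5, 5): e=[40,14,10] → █
    (2,3)@(5, 7): e=[40,-2,26] → ·
    (3,3)@(7, 7): e=[24,2,38] → █
    (3,4)@(7, 9): e=[24,-14,54] → ·
    (4,4)@(9, 9): e=[8,-10,66] → ·
  covered (8 px):
    · · · · █
    · · · █ █
    · · █ █ █
    · · · █ █
    · · · · ·
T1:
  2·area = 24
  edge (6, 10)→(2, 2): d=(-4,-8) inclusive
  edge (2, 2)→(7, 6): d=(5,4) inclusive
  edge (7, 6)→(6, 10): d=(-1,4) inclusive
    (1,1)@(3, 3): e=[4,1,19] → █
    (2,1)@(5, 3): e=[20,-7,11] → ·
    (1,2)@(3, 5): e=[-4,11,17] → ·
    (2,2)@(5, 5): e=[12,3,9] → █
    (3,2)@(7, 5): e=[28,-5,1] → ·
    (2,3)@(5, 7): e=[4,13,7] → █
    (3,3)@(7, 7): e=[20,5,-1] → ·
    (2,4)@(5, 9): e=[-4,23,5] → ·
  covered (3 px):
    · · · · ·
    · █ · · ·
    · · █ · ·
    · · █ · ·
    · · · · ·

Final: [3,9,12]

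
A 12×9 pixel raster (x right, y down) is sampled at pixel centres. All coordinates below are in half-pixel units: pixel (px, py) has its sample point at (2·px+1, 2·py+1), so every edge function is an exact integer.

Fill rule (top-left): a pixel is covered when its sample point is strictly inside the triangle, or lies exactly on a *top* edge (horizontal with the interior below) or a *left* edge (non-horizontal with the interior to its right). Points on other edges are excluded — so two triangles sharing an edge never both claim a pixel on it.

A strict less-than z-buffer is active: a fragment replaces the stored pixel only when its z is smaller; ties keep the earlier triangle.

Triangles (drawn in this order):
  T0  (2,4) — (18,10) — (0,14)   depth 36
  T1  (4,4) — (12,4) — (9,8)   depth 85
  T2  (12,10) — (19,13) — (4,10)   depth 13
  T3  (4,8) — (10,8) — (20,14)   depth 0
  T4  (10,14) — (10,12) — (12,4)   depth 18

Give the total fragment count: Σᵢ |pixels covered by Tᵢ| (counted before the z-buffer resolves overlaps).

T0:
  2·area = 172
  edge (2, 4)→(18, 10): d=(16,6) right/bottom  bias=-1
  edge (18, 10)→(0, 14): d=(-18,4) right/bottom  bias=-1
  edge (0, 14)→(2, 4): d=(2,-10) top-left  bias=+0
    (1,2)@(3, 5): e=[10,150,12] → X
    (2,2)@(5, 5): e=[-2,142,32] → .
    (1,3)@(3, 7): e=[42,114,16] → X
    (2,3)@(5, 7): e=[30,106,36] → X
    (3,3)@(7, 7): e=[18,98,56] → X
    (4,3)@(9, 7): e=[6,90,76] → X
    (5,3)@(11, 7): e=[-6,82,96] → .
    (0,4)@(1, 9): e=[86,86,0] → X  [on edge]
    (5,4)@(11, 9): e=[26,46,100] → X
    (6,4)@(13, 9): e=[14,38,120] → X
    (7,4)@(15, 9): e=[2,30,140] → X
    (8,4)@(17, 9): e=[-10,22,160] → .
  covered (22 px):
    . . . . . . . . . . . .
    . . . . . . . . . . . .
    . X . . . . . . . . . .
    . X X X X . . . . . . .
    X X X X X X X X . . . .
    X X X X X X X . . . . .
    X X . . . . . . . . . .
    . . . . . . . . . . . .
    . . . . . . . . . . . .
T1:
  2·area = 32
  edge (4, 4)→(12, 4): d=(8,0) top-left  bias=+0
  edge (12, 4)→(9, 8): d=(-3,4) right/bottom  bias=-1
  edge (9, 8)→(4, 4): d=(-5,-4) top-left  bias=+0
    (3,2)@(7, 5): e=[8,17,7] → X
    (4,2)@(9, 5): e=[8,9,15] → X
    (5,2)@(11, 5): e=[8,1,23] → X
    (6,2)@(13, 5): e=[8,-7,31] → .
    (3,3)@(7, 7): e=[24,11,-3] → .
    (4,3)@(9, 7): e=[24,3,5] → X
    (5,3)@(11, 7): e=[24,-5,13] → .
    (4,4)@(9, 9): e=[40,-3,-5] → .
  covered (4 px):
    . . . . . . . . . . . .
    . . . . . . . . . . . .
    . . . X X X . . . . . .
    . . . . X . . . . . . .
    . . . . . . . . . . . .
    . . . . . . . . . . . .
    . . . . . . . . . . . .
    . . . . . . . . . . . .
    . . . . . . . . . . . .
T2:
  2·area = 24
  edge (12, 10)→(19, 13): d=(7,3) right/bottom  bias=-1
  edge (19, 13)→(4, 10): d=(-15,-3) top-left  bias=+0
  edge (4, 10)→(12, 10): d=(8,0) top-left  bias=+0
    (2,3)@(5, 7): e=[0,48,-24] → .  [on edge]
    (4,5)@(9, 11): e=[16,0,8] → X  [on edge]
    (5,5)@(11, 11): e=[10,6,8] → X
    (6,5)@(13, 11): e=[4,12,8] → X
    (7,5)@(15, 11): e=[-2,18,8] → .
    (4,6)@(9, 13): e=[30,-30,24] → .
    (5,6)@(11, 13): e=[24,-24,24] → .
    (6,6)@(13, 13): e=[18,-18,24] → .
    (9,6)@(19, 13): e=[0,0,24] → .  [on edge]
  covered (3 px):
    . . . . . . . . . . . .
    . . . . . . . . . . . .
    . . . . . . . . . . . .
    . . . . . . . . . . . .
    . . . . . . . . . . . .
    . . . . X X X . . . . .
    . . . . . . . . . . . .
    . . . . . . . . . . . .
    . . . . . . . . . . . .
T3:
  2·area = 36
  edge (4, 8)→(10, 8): d=(6,0) top-left  bias=+0
  edge (10, 8)→(20, 14): d=(10,6) right/bottom  bias=-1
  edge (20, 14)→(4, 8): d=(-16,-6) top-left  bias=+0
    (2,2)@(5, 5): e=[-18,0,54] → .  [on edge]
    (3,4)@(7, 9): e=[6,28,2] → X
    (4,4)@(9, 9): e=[6,16,14] → X
    (5,4)@(11, 9): e=[6,4,26] → X
    (6,4)@(13, 9): e=[6,-8,38] → .
    (3,5)@(7, 11): e=[18,48,-30] → .
    (4,5)@(9, 11): e=[18,36,-18] → .
    (5,5)@(11, 11): e=[18,24,-6] → .
    (6,5)@(13, 11): e=[18,12,6] → X
    (7,5)@(15, 11): e=[18,0,18] → .  [on edge]
    (6,6)@(13, 13): e=[30,32,-26] → .
  covered (4 px):
    . . . . . . . . . . . .
    . . . . . . . . . . . .
    . . . . . . . . . . . .
    . . . . . . . . . . . .
    . . . X X X . . . . . .
    . . . . . . X . . . . .
    . . . . . . . . . . . .
    . . . . . . . . . . . .
    . . . . . . . . . . . .
T4:
  2·area = 4
  edge (10, 14)→(10, 12): d=(0,-2) top-left  bias=+0
  edge (10, 12)→(12, 4): d=(2,-8) top-left  bias=+0
  edge (12, 4)→(10, 14): d=(-2,10) right/bottom  bias=-1
    (5,4)@(11, 9): e=[2,2,0] → .  [on edge]
  covered (0 px):
    . . . . . . . . . . . .
    . . . . . . . . . . . .
    . . . . . . . . . . . .
    . . . . . . . . . . . .
    . . . . . . . . . . . .
    . . . . . . . . . . . .
    . . . . . . . . . . . .
    . . . . . . . . . . . .
    . . . . . . . . . . . .

Final: 33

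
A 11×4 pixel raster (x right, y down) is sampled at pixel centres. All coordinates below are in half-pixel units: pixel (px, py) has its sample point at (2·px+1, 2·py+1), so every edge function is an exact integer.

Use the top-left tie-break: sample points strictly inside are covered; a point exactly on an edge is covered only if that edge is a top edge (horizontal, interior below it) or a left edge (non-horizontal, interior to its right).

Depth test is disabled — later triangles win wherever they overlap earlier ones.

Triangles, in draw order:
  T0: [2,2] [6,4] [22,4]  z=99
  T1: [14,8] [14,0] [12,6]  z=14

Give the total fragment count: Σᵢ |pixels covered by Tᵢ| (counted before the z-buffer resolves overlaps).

T0:
  2·area = 32  (B↔C swapped to make it positive)
  edge (2, 2)→(22, 4): d=(20,2) right/bottom  bias=-1
  edge (22, 4)→(6, 4): d=(-16,0) right/bottom  bias=-1
  edge (6, 4)→(2, 2): d=(-4,-2) top-left  bias=+0
    (2,1)@(5, 3): e=[14,16,2] → █
    (3,1)@(7, 3): e=[10,16,6] → █
    (4,1)@(9, 3): e=[6,16,10] → █
    (5,1)@(11, 3): e=[2,16,14] → █
    (6,1)@(13, 3): e=[-2,16,18] → ·
    (2,2)@(5, 5): e=[54,-16,-6] → ·
    (3,2)@(7, 5): e=[50,-16,-2] → ·
    (4,2)@(9, 5): e=[46,-16,2] → ·
    (5,2)@(11, 5): e=[42,-16,6] → ·
  covered (4 px):
    · · · · · · · · · · ·
    · · █ █ █ █ · · · · ·
    · · · · · · · · · · ·
    · · · · · · · · · · ·
T1:
  2·area = 16  (B↔C swapped to make it positive)
  edge (14, 8)→(12, 6): d=(-2,-2) top-left  bias=+0
  edge (12, 6)→(14, 0): d=(2,-6) top-left  bias=+0
  edge (14, 0)→(14, 8): d=(0,8) right/bottom  bias=-1
    (3,0)@(7, 1): e=[0,-40,56] → ·  [on edge]
    (4,1)@(9, 3): e=[0,-24,40] → ·  [on edge]
    (6,1)@(13, 3): e=[8,0,8] → █  [on edge]
    (7,1)@(15, 3): e=[12,12,-8] → ·
    (5,2)@(11, 5): e=[0,-8,24] → ·  [on edge]
    (6,2)@(13, 5): e=[4,4,8] → █
    (7,2)@(15, 5): e=[8,16,-8] → ·
    (6,3)@(13, 7): e=[0,8,8] → █  [on edge]
    (7,3)@(15, 7): e=[4,20,-8] → ·
  covered (3 px):
    · · · · · · · · · · ·
    · · · · · · █ · · · ·
    · · · · · · █ · · · ·
    · · · · · · █ · · · ·

Answer: 7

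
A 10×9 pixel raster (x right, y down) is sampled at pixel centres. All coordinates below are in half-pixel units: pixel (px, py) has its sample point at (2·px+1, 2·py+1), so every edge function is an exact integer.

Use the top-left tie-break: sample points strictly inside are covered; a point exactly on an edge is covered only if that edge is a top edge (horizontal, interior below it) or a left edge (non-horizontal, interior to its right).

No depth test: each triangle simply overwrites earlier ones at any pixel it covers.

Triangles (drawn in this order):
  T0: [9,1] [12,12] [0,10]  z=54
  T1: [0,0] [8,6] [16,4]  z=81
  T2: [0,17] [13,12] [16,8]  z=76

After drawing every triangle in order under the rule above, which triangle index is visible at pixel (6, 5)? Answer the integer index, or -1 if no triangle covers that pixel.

T0:
  2·area = 126
  edge (9, 1)→(12, 12): d=(3,11) right/bottom  bias=-1
  edge (12, 12)→(0, 10): d=(-12,-2) top-left  bias=+0
  edge (0, 10)→(9, 1): d=(9,-9) top-left  bias=+0
    (4,0)@(9, 1): e=[0,126,0] → ·  [on edge]
    (3,1)@(7, 3): e=[28,98,0] → █  [on edge]
    (4,1)@(9, 3): e=[6,102,18] → █
    (5,1)@(11, 3): e=[-16,106,36] → ·
    (2,2)@(5, 5): e=[56,70,0] → █  [on edge]
    (5,2)@(11, 5): e=[-10,82,54] → ·
    (1,3)@(3, 7): e=[84,42,0] → █  [on edge]
    (5,3)@(11, 7): e=[-4,58,72] → ·
    (0,4)@(1, 9): e=[112,14,0] → █  [on edge]
    (5,4)@(11, 9): e=[2,34,90] → █
    (6,4)@(13, 9): e=[-20,38,108] → ·
    (0,5)@(1, 11): e=[118,-10,18] → ·
  covered (18 px):
    · · · · · · · · · ·
    · · · █ █ · · · · ·
    · · █ █ █ · · · · ·
    · █ █ █ █ · · · · ·
    █ █ █ █ █ █ · · · ·
    · · · █ █ █ · · · ·
    · · · · · · · · · ·
    · · · · · · · · · ·
    · · · · · · · · · ·
T1:
  2·area = 64  (B↔C swapped to make it positive)
  edge (0, 0)→(16, 4): d=(16,4) right/bottom  bias=-1
  edge (16, 4)→(8, 6): d=(-8,2) right/bottom  bias=-1
  edge (8, 6)→(0, 0): d=(-8,-6) top-left  bias=+0
    (1,0)@(3, 1): e=[4,50,10] → █
    (2,0)@(5, 1): e=[-4,46,22] → ·
    (1,1)@(3, 3): e=[36,34,-6] → ·
    (2,1)@(5, 3): e=[28,30,6] → █
    (3,1)@(7, 3): e=[20,26,18] → █
    (4,1)@(9, 3): e=[12,22,30] → █
    (5,1)@(11, 3): e=[4,18,42] → █
    (6,1)@(13, 3): e=[-4,14,54] → ·
    (2,2)@(5, 5): e=[60,14,-10] → ·
    (3,2)@(7, 5): e=[52,10,2] → █
    (6,2)@(13, 5): e=[28,-2,38] → ·
    (3,3)@(7, 7): e=[84,-6,-14] → ·
  covered (8 px):
    · █ · · · · · · · ·
    · · █ █ █ █ · · · ·
    · · · █ █ █ · · · ·
    · · · · · · · · · ·
    · · · · · · · · · ·
    · · · · · · · · · ·
    · · · · · · · · · ·
    · · · · · · · · · ·
    · · · · · · · · · ·
T2:
  2·area = 37  (B↔C swapped to make it positive)
  edge (0, 17)→(16, 8): d=(16,-9) top-left  bias=+0
  edge (16, 8)→(13, 12): d=(-3,4) right/bottom  bias=-1
  edge (13, 12)→(0, 17): d=(-13,5) right/bottom  bias=-1
    (7,4)@(15, 9): e=[7,1,29] → █
    (8,4)@(17, 9): e=[25,-7,19] → ·
    (5,5)@(11, 11): e=[3,11,23] → █
    (6,5)@(13, 11): e=[21,3,13] → █
    (7,5)@(15, 11): e=[39,-5,3] → ·
    (4,6)@(9, 13): e=[17,13,7] → █
    (5,6)@(11, 13): e=[35,5,-3] → ·
    (6,6)@(13, 13): e=[53,-3,-13] → ·
    (2,7)@(5, 15): e=[13,23,1] → █
    (3,7)@(7, 15): e=[31,15,-9] → ·
    (4,7)@(9, 15): e=[49,7,-19] → ·
    (2,8)@(5, 17): e=[45,17,-25] → ·
  covered (5 px):
    · · · · · · · · · ·
    · · · · · · · · · ·
    · · · · · · · · · ·
    · · · · · · · · · ·
    · · · · · · · █ · ·
    · · · · · █ █ · · ·
    · · · · █ · · · · ·
    · · █ · · · · · · ·
    · · · · · · · · · ·

Z-buffer (winner per pixel, '.' = empty):
  . 1 . . . . . . . .
  . . 1 1 1 1 . . . .
  . . 0 1 1 1 . . . .
  . 0 0 0 0 . . . . .
  0 0 0 0 0 0 . 2 . .
  . . . 0 0 2 2 . . .
  . . . . 2 . . . . .
  . . 2 . . . . . . .
  . . . . . . . . . .

Final: 2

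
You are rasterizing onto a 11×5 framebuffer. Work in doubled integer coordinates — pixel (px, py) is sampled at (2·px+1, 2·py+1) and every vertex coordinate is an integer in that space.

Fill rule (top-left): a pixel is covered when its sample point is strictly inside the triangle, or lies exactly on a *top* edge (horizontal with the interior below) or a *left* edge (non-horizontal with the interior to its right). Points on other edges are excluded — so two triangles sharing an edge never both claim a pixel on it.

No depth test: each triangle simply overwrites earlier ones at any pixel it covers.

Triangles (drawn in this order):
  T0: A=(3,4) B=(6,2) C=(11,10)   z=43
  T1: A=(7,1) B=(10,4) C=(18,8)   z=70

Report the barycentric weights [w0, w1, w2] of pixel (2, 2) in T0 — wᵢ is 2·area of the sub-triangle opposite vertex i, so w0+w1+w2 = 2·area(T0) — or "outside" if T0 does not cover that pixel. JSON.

T0:
  2·area = 34
  edge (3, 4)→(6, 2): d=(3,-2) top-left  bias=+0
  edge (6, 2)→(11, 10): d=(5,8) right/bottom  bias=-1
  edge (11, 10)→(3, 4): d=(-8,-6) top-left  bias=+0
    (2,1)@(5, 3): e=[1,13,20] → █
    (3,1)@(7, 3): e=[5,-3,32] → ·
    (2,2)@(5, 5): e=[7,23,4] → █
    (3,2)@(7, 5): e=[11,7,16] → █
    (4,2)@(9, 5): e=[15,-9,28] → ·
    (2,3)@(5, 7): e=[13,33,-12] → ·
    (3,3)@(7, 7): e=[17,17,0] → █  [on edge]
    (4,3)@(9, 7): e=[21,1,12] → █
    (5,3)@(11, 7): e=[25,-15,24] → ·
    (3,4)@(7, 9): e=[23,27,-16] → ·
    (4,4)@(9, 9): e=[27,11,-4] → ·
  covered (5 px):
    · · · · · · · · · · ·
    · · █ · · · · · · · ·
    · · █ █ · · · · · · ·
    · · · █ █ · · · · · ·
    · · · · · · · · · · ·
T1:
  2·area = 12  (B↔C swapped to make it positive)
  edge (7, 1)→(18, 8): d=(11,7) right/bottom  bias=-1
  edge (18, 8)→(10, 4): d=(-8,-4) top-left  bias=+0
  edge (10, 4)→(7, 1): d=(-3,-3) top-left  bias=+0
    (3,0)@(7, 1): e=[0,12,0] → ·  [on edge]
    (4,1)@(9, 3): e=[8,4,0] → █  [on edge]
    (5,1)@(11, 3): e=[-6,12,6] → ·
    (4,2)@(9, 5): e=[30,-12,-6] → ·
    (5,2)@(11, 5): e=[16,-4,0] → ·  [on edge]
    (6,2)@(13, 5): e=[2,4,6] → █
    (7,2)@(15, 5): e=[-12,12,12] → ·
    (6,3)@(13, 7): e=[24,-12,0] → ·  [on edge]
    (7,4)@(15, 9): e=[32,-20,0] → ·  [on edge]
  covered (2 px):
    · · · · · · · · · · ·
    · · · · █ · · · · · ·
    · · · · · · █ · · · ·
    · · · · · · · · · · ·
    · · · · · · · · · · ·

Final: [23,4,7]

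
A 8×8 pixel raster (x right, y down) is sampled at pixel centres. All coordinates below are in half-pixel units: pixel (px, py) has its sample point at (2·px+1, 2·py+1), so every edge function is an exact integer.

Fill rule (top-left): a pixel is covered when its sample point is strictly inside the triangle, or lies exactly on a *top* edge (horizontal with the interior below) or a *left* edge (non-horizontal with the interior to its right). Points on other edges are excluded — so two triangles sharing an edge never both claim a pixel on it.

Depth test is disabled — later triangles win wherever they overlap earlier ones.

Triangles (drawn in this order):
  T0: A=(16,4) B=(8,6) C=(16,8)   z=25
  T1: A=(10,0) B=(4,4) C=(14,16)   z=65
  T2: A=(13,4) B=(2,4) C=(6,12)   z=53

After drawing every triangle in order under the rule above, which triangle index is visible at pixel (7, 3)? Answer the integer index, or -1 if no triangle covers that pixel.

T0:
  2·area = 32  (B↔C swapped to make it positive)
  edge (16, 4)→(16, 8): d=(0,4) right/bottom  bias=-1
  edge (16, 8)→(8, 6): d=(-8,-2) top-left  bias=+0
  edge (8, 6)→(16, 4): d=(8,-2) top-left  bias=+0
    (6,2)@(13, 5): e=[12,18,2] → █
    (7,2)@(15, 5): e=[4,22,6] → █
    (6,3)@(13, 7): e=[12,2,18] → █
    (6,4)@(13, 9): e=[12,-14,34] → ·
    (7,4)@(15, 9): e=[4,-10,38] → ·
  covered (4 px):
    · · · · · · · ·
    · · · · · · · ·
    · · · · · · █ █
    · · · · · · █ █
    · · · · · · · ·
    · · · · · · · ·
    · · · · · · · ·
    · · · · · · · ·
T1:
  2·area = 112  (B↔C swapped to make it positive)
  edge (10, 0)→(14, 16): d=(4,16) right/bottom  bias=-1
  edge (14, 16)→(4, 4): d=(-10,-12) top-left  bias=+0
  edge (4, 4)→(10, 0): d=(6,-4) top-left  bias=+0
    (4,0)@(9, 1): e=[20,90,2] → █
    (5,0)@(11, 1): e=[-12,114,10] → ·
    (3,1)@(7, 3): e=[60,46,6] → █
    (5,1)@(11, 3): e=[-4,94,22] → ·
    (2,2)@(5, 5): e=[100,2,10] → █
    (5,2)@(11, 5): e=[4,74,34] → █
    (6,2)@(13, 5): e=[-28,98,42] → ·
    (2,3)@(5, 7): e=[108,-18,22] → ·
    (3,3)@(7, 7): e=[76,6,30] → █
    (6,3)@(13, 7): e=[-20,78,54] → ·
    (3,4)@(7, 9): e=[84,-14,42] → ·
    (4,4)@(9, 9): e=[52,10,50] → █
  covered (14 px):
    · · · · █ · · ·
    · · · █ █ · · ·
    · · █ █ █ █ · ·
    · · · █ █ █ · ·
    · · · · █ █ · ·
    · · · · · █ · ·
    · · · · · · █ ·
    · · · · · · · ·
T2:
  2·area = 88  (B↔C swapped to make it positive)
  edge (13, 4)→(6, 12): d=(-7,8) right/bottom  bias=-1
  edge (6, 12)→(2, 4): d=(-4,-8) top-left  bias=+0
  edge (2, 4)→(13, 4): d=(11,0) top-left  bias=+0
    (1,2)@(3, 5): e=[73,4,11] → █
    (2,2)@(5, 5): e=[57,20,11] → █
    (3,2)@(7, 5): e=[41,36,11] → █
    (4,2)@(9, 5): e=[25,52,11] → █
    (5,2)@(11, 5): e=[9,68,11] → █
    (6,2)@(13, 5): e=[-7,84,11] → ·
    (1,3)@(3, 7): e=[59,-4,33] → ·
    (2,3)@(5, 7): e=[43,12,33] → █
    (5,3)@(11, 7): e=[-5,60,33] → ·
    (2,4)@(5, 9): e=[29,4,55] → █
    (4,4)@(9, 9): e=[-3,36,55] → ·
    (2,5)@(5, 11): e=[15,-4,77] → ·
  covered (10 px):
    · · · · · · · ·
    · · · · · · · ·
    · █ █ █ █ █ · ·
    · · █ █ █ · · ·
    · · █ █ · · · ·
    · · · · · · · ·
    · · · · · · · ·
    · · · · · · · ·

Z-buffer (winner per pixel, '.' = empty):
  . . . . 1 . . .
  . . . 1 1 . . .
  . 2 2 2 2 2 0 0
  . . 2 2 2 1 0 0
  . . 2 2 1 1 . .
  . . . . . 1 . .
  . . . . . . 1 .
  . . . . . . . .

Answer: 0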